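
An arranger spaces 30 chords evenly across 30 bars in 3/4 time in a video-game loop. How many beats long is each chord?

30 bars × 3 beats/bar = 90 beats total.
90 beats ÷ 30 chords = 3 beats per chord.
(That is a dotted half note.)

3 beats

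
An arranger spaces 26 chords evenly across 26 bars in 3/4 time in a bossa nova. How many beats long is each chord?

3 beats

26 bars × 3 beats/bar = 78 beats total.
78 beats ÷ 26 chords = 3 beats per chord.
(That is a dotted half note.)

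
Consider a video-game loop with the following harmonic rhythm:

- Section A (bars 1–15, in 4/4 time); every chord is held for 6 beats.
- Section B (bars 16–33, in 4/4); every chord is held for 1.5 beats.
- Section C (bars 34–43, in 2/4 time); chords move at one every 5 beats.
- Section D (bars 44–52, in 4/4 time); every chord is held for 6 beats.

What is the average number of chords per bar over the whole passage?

A: 15 bars of 4 beats is 60 beats; at 6 beats each that's 10 chords.
B: 18 bars of 4 beats is 72 beats; at 1.5 beats each that's 48 chords.
C: 10 bars of 2 beats is 20 beats; at 5 beats each that's 4 chords.
D: 9 bars of 4 beats is 36 beats; at 6 beats each that's 6 chords.
Overall: 68 chords over 52 bars → 68/52 = 17/13 chords per bar.

17/13 chords per bar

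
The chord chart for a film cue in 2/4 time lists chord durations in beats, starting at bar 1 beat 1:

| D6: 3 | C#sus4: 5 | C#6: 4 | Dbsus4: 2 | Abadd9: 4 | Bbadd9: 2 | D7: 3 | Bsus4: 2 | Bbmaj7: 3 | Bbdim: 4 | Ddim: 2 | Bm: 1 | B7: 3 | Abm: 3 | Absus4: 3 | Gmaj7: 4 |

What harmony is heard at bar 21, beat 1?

Abm

Beat 1 of bar 21 is beat (21−1)×2 + 1 = 41 overall.
Running totals: D6 ends at 3, C#sus4 ends at 8, C#6 ends at 12, Dbsus4 ends at 14, Abadd9 ends at 18, Bbadd9 ends at 20, D7 ends at 23, Bsus4 ends at 25, Bbmaj7 ends at 28, Bbdim ends at 32, Ddim ends at 34, Bm ends at 35, B7 ends at 38, Abm ends at 41.
Beat 41 falls within Abm.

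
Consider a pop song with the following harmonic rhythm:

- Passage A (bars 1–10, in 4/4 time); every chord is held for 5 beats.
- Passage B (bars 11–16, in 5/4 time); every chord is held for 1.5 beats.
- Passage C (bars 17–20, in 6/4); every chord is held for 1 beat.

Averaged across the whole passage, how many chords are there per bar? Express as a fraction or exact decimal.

A: 10 × 4 = 40 beats ÷ 5 = 8 chords.
B: 6 × 5 = 30 beats ÷ 1.5 = 20 chords.
C: 4 × 6 = 24 beats ÷ 1 = 24 chords.
Overall: 52 chords over 20 bars → 52/20 = 2.6 chords per bar.

2.6 chords per bar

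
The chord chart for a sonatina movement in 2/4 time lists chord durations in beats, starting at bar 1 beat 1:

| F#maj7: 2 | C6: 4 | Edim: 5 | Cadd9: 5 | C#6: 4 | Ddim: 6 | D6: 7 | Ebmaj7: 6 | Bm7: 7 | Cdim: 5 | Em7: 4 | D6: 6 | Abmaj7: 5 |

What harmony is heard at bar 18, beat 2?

Beat 2 of bar 18 is beat (18−1)×2 + 2 = 36 overall.
Running totals: F#maj7 ends at 2, C6 ends at 6, Edim ends at 11, Cadd9 ends at 16, C#6 ends at 20, Ddim ends at 26, D6 ends at 33, Ebmaj7 ends at 39.
Beat 36 falls within Ebmaj7.

Ebmaj7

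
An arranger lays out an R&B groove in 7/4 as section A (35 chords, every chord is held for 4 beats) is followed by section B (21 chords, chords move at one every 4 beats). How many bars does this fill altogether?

32 bars

A: 35 × 4 = 140 beats = 20 bars.
B: 21 × 4 = 84 beats = 12 bars.
Total: 20 + 12 = 32 bars.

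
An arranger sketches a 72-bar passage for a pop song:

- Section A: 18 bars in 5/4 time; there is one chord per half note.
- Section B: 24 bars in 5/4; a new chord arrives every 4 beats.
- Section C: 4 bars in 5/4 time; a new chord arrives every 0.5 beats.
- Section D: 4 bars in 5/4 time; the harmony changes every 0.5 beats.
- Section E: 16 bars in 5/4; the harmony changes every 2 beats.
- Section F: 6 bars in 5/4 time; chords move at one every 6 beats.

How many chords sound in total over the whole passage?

200 chords

A has 90 beats and chords last 2 each, so 45 chords.
B has 120 beats and chords last 4 each, so 30 chords.
C has 20 beats and chords last 0.5 each, so 40 chords.
D has 20 beats and chords last 0.5 each, so 40 chords.
E has 80 beats and chords last 2 each, so 40 chords.
F has 30 beats and chords last 6 each, so 5 chords.
Total: 45 + 30 + 40 + 40 + 40 + 5 = 200.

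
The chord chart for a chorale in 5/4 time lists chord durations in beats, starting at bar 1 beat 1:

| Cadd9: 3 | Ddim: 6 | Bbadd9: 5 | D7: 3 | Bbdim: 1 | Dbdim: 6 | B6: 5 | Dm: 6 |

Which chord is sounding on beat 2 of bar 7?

Dm

Beat 2 of bar 7 is beat (7−1)×5 + 2 = 32 overall.
Running totals: Cadd9 ends at 3, Ddim ends at 9, Bbadd9 ends at 14, D7 ends at 17, Bbdim ends at 18, Dbdim ends at 24, B6 ends at 29, Dm ends at 35.
Beat 32 falls within Dm.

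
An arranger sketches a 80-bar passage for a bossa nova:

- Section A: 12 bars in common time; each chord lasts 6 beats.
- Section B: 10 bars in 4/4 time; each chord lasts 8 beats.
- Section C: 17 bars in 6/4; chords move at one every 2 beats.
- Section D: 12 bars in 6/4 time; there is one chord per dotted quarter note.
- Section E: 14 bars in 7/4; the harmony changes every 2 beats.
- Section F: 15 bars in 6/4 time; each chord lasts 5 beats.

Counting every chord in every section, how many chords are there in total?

A: 12 bars × 4 beats = 48 beats; 6 beats/chord → 8 chords.
B: 10 bars × 4 beats = 40 beats; 8 beats/chord → 5 chords.
C: 17 bars × 6 beats = 102 beats; 2 beats/chord → 51 chords.
D: 12 bars × 6 beats = 72 beats; 1.5 beats/chord → 48 chords.
E: 14 bars × 7 beats = 98 beats; 2 beats/chord → 49 chords.
F: 15 bars × 6 beats = 90 beats; 5 beats/chord → 18 chords.
Total: 8 + 5 + 51 + 48 + 49 + 18 = 179.

179 chords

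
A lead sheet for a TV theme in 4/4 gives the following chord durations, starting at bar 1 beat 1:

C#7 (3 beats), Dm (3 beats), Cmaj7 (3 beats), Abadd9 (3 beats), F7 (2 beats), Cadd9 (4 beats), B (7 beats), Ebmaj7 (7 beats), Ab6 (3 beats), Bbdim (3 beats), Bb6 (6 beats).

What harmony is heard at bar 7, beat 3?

Beat 3 of bar 7 is beat (7−1)×4 + 3 = 27 overall.
Running totals: C#7 ends at 3, Dm ends at 6, Cmaj7 ends at 9, Abadd9 ends at 12, F7 ends at 14, Cadd9 ends at 18, B ends at 25, Ebmaj7 ends at 32.
Beat 27 falls within Ebmaj7.

Ebmaj7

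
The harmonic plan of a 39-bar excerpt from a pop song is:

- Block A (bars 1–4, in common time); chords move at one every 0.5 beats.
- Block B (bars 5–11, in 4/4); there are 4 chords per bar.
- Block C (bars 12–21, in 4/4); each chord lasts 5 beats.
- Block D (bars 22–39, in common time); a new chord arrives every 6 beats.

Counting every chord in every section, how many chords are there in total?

A: 4 bars × 4 beats = 16 beats; 0.5 beats/chord → 32 chords.
B: 7 bars × 4 beats = 28 beats; 1 beat/chord → 28 chords.
C: 10 bars × 4 beats = 40 beats; 5 beats/chord → 8 chords.
D: 18 bars × 4 beats = 72 beats; 6 beats/chord → 12 chords.
Total: 32 + 28 + 8 + 12 = 80.

80 chords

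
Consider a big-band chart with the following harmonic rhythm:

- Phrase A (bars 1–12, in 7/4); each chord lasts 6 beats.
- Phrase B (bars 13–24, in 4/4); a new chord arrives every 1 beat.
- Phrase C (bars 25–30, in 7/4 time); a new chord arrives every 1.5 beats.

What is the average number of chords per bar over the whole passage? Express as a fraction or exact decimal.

A: 12 × 7 = 84 beats ÷ 6 = 14 chords.
B: 12 × 4 = 48 beats ÷ 1 = 48 chords.
C: 6 × 7 = 42 beats ÷ 1.5 = 28 chords.
Overall: 90 chords over 30 bars → 90/30 = 3 chords per bar.

3 chords per bar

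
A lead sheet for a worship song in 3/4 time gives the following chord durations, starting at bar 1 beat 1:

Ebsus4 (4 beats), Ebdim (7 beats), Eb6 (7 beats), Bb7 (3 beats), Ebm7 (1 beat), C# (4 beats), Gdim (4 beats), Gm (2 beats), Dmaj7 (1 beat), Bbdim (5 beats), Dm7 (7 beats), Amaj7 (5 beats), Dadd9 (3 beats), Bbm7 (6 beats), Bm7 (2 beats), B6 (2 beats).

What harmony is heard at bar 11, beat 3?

Dmaj7

Beat 3 of bar 11 is beat (11−1)×3 + 3 = 33 overall.
Running totals: Ebsus4 ends at 4, Ebdim ends at 11, Eb6 ends at 18, Bb7 ends at 21, Ebm7 ends at 22, C# ends at 26, Gdim ends at 30, Gm ends at 32, Dmaj7 ends at 33.
Beat 33 falls within Dmaj7.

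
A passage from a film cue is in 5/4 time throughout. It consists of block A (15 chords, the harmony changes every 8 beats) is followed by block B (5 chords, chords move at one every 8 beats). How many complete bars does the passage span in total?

A: 15 × 8 = 120 beats = 24 bars.
B: 5 × 8 = 40 beats = 8 bars.
Total: 24 + 8 = 32 bars.

32 bars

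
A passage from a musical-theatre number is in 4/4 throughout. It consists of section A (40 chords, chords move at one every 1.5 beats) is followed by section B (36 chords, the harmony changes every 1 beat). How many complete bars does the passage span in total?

A: 40 × 1.5 = 60 beats = 15 bars.
B: 36 × 1 = 36 beats = 9 bars.
Total: 15 + 9 = 24 bars.

24 bars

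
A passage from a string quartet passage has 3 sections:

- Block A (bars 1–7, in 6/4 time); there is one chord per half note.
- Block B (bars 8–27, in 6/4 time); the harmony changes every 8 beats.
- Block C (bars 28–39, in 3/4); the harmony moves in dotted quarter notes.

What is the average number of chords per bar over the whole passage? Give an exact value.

20/13 chords per bar

A: 7 bars of 6 beats is 42 beats; at 2 beats each that's 21 chords.
B: 20 bars of 6 beats is 120 beats; at 8 beats each that's 15 chords.
C: 12 bars of 3 beats is 36 beats; at 1.5 beats each that's 24 chords.
Overall: 60 chords over 39 bars → 60/39 = 20/13 chords per bar.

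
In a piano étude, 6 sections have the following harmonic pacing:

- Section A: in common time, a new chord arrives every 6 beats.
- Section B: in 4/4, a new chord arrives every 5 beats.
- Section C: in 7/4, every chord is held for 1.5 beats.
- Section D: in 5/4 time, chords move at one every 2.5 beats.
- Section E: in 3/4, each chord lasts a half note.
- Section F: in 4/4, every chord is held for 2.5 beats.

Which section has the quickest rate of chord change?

Section C

A: 4/6 = 2/3 chords/bar.
B: 4/5 = 0.8 chords/bar.
C: 7/1.5 = 14/3 chords/bar.
D: 5/2.5 = 2 chords/bar.
E: 3/2 = 1.5 chords/bar.
F: 4/2.5 = 1.6 chords/bar.
Fastest is C at 14/3 chords/bar.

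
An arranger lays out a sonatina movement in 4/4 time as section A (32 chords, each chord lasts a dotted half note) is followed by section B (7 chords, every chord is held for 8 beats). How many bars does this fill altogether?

38 bars

A: 32 × 3 = 96 beats = 24 bars.
B: 7 × 8 = 56 beats = 14 bars.
Total: 24 + 14 = 38 bars.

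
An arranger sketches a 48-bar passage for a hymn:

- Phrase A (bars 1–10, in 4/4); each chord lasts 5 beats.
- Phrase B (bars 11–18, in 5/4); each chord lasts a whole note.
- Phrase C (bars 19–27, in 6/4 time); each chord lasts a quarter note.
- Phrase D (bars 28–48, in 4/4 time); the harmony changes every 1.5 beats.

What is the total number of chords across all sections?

128 chords

A: 10 bars × 4 beats = 40 beats; 5 beats/chord → 8 chords.
B: 8 bars × 5 beats = 40 beats; 4 beats/chord → 10 chords.
C: 9 bars × 6 beats = 54 beats; 1 beat/chord → 54 chords.
D: 21 bars × 4 beats = 84 beats; 1.5 beats/chord → 56 chords.
Total: 8 + 10 + 54 + 56 = 128.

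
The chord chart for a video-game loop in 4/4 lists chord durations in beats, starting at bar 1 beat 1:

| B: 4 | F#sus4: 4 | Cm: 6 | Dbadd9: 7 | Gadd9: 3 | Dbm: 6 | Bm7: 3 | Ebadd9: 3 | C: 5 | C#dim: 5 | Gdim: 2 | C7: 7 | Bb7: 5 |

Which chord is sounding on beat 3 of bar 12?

Beat 3 of bar 12 is beat (12−1)×4 + 3 = 47 overall.
Running totals: B ends at 4, F#sus4 ends at 8, Cm ends at 14, Dbadd9 ends at 21, Gadd9 ends at 24, Dbm ends at 30, Bm7 ends at 33, Ebadd9 ends at 36, C ends at 41, C#dim ends at 46, Gdim ends at 48.
Beat 47 falls within Gdim.

Gdim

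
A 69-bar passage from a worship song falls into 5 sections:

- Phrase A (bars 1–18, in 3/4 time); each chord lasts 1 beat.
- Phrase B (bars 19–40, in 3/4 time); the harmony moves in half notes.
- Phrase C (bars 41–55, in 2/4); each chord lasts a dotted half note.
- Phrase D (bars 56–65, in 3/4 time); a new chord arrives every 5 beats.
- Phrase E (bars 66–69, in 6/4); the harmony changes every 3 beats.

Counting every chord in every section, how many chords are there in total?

A: 18 bars × 3 beats = 54 beats; 1 beat/chord → 54 chords.
B: 22 bars × 3 beats = 66 beats; 2 beats/chord → 33 chords.
C: 15 bars × 2 beats = 30 beats; 3 beats/chord → 10 chords.
D: 10 bars × 3 beats = 30 beats; 5 beats/chord → 6 chords.
E: 4 bars × 6 beats = 24 beats; 3 beats/chord → 8 chords.
Total: 54 + 33 + 10 + 6 + 8 = 111.

111 chords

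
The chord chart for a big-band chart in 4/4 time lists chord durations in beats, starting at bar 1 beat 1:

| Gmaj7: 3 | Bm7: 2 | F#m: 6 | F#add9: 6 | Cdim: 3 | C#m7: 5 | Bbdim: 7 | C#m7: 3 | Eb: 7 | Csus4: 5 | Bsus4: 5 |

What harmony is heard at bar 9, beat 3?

C#m7

Beat 3 of bar 9 is beat (9−1)×4 + 3 = 35 overall.
Running totals: Gmaj7 ends at 3, Bm7 ends at 5, F#m ends at 11, F#add9 ends at 17, Cdim ends at 20, C#m7 ends at 25, Bbdim ends at 32, C#m7 ends at 35.
Beat 35 falls within C#m7.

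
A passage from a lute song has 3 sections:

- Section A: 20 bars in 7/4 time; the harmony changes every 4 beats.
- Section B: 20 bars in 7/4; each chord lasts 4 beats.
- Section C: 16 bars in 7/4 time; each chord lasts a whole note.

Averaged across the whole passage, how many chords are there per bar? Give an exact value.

1.75 chords per bar

A: 20 × 7 = 140 beats ÷ 4 = 35 chords.
B: 20 × 7 = 140 beats ÷ 4 = 35 chords.
C: 16 × 7 = 112 beats ÷ 4 = 28 chords.
Overall: 98 chords over 56 bars → 98/56 = 1.75 chords per bar.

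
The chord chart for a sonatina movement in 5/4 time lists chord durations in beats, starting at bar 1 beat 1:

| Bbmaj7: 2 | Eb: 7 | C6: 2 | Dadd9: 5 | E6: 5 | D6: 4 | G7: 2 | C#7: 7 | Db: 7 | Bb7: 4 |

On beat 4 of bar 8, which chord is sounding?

Beat 4 of bar 8 is beat (8−1)×5 + 4 = 39 overall.
Running totals: Bbmaj7 ends at 2, Eb ends at 9, C6 ends at 11, Dadd9 ends at 16, E6 ends at 21, D6 ends at 25, G7 ends at 27, C#7 ends at 34, Db ends at 41.
Beat 39 falls within Db.

Db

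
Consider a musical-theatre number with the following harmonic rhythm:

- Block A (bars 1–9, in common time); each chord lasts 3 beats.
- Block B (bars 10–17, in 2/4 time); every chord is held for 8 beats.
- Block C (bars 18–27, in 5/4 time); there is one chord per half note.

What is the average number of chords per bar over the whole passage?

A: 9 bars of 4 beats is 36 beats; at 3 beats each that's 12 chords.
B: 8 bars of 2 beats is 16 beats; at 8 beats each that's 2 chords.
C: 10 bars of 5 beats is 50 beats; at 2 beats each that's 25 chords.
Overall: 39 chords over 27 bars → 39/27 = 13/9 chords per bar.

13/9 chords per bar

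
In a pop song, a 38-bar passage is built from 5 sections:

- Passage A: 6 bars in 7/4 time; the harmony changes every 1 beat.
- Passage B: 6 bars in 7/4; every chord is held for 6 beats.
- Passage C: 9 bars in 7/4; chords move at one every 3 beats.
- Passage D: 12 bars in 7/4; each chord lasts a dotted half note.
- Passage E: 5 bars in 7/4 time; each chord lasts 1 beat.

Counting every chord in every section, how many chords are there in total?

133 chords

A: 6 bars × 7 beats = 42 beats; 1 beat/chord → 42 chords.
B: 6 bars × 7 beats = 42 beats; 6 beats/chord → 7 chords.
C: 9 bars × 7 beats = 63 beats; 3 beats/chord → 21 chords.
D: 12 bars × 7 beats = 84 beats; 3 beats/chord → 28 chords.
E: 5 bars × 7 beats = 35 beats; 1 beat/chord → 35 chords.
Total: 42 + 7 + 21 + 28 + 35 = 133.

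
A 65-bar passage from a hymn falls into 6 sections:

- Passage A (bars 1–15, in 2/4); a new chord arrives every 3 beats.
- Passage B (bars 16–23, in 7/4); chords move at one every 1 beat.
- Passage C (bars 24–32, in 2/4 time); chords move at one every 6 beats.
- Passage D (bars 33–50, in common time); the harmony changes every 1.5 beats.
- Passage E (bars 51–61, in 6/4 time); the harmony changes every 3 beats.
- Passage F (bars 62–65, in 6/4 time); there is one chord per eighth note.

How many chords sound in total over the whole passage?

187 chords

A has 30 beats and chords last 3 each, so 10 chords.
B has 56 beats and chords last 1 each, so 56 chords.
C has 18 beats and chords last 6 each, so 3 chords.
D has 72 beats and chords last 1.5 each, so 48 chords.
E has 66 beats and chords last 3 each, so 22 chords.
F has 24 beats and chords last 0.5 each, so 48 chords.
Total: 10 + 56 + 3 + 48 + 22 + 48 = 187.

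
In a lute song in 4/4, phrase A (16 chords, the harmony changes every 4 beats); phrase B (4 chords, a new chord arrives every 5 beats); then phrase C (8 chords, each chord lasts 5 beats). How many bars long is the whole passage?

A: 16 × 4 = 64 beats = 16 bars.
B: 4 × 5 = 20 beats = 5 bars.
C: 8 × 5 = 40 beats = 10 bars.
Total: 16 + 5 + 10 = 31 bars.

31 bars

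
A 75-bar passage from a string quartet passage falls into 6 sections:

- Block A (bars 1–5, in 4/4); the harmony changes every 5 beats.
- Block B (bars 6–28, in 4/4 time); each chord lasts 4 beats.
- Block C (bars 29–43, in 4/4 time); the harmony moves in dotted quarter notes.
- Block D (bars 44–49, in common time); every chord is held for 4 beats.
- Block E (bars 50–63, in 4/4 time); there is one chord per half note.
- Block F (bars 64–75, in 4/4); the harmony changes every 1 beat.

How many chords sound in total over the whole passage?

A has 20 beats and chords last 5 each, so 4 chords.
B has 92 beats and chords last 4 each, so 23 chords.
C has 60 beats and chords last 1.5 each, so 40 chords.
D has 24 beats and chords last 4 each, so 6 chords.
E has 56 beats and chords last 2 each, so 28 chords.
F has 48 beats and chords last 1 each, so 48 chords.
Total: 4 + 23 + 40 + 6 + 28 + 48 = 149.

149 chords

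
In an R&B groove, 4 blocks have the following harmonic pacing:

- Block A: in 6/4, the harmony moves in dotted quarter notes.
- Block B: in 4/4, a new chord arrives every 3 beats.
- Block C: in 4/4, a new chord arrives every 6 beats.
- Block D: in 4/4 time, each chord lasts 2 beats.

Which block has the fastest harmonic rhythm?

Block A

A: 6 beats/bar ÷ 1.5 beats/chord = 4 chords/bar.
B: 4 beats/bar ÷ 3 beats/chord = 4/3 chords/bar.
C: 4 beats/bar ÷ 6 beats/chord = 2/3 chords/bar.
D: 4 beats/bar ÷ 2 beats/chord = 2 chords/bar.
Fastest is A at 4 chords/bar.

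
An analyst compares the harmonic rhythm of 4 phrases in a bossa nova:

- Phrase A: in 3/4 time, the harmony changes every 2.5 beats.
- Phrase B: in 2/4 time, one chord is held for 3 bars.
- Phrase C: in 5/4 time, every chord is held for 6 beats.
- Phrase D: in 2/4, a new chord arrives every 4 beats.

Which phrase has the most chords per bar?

Phrase A

A: 3 beats/bar ÷ 2.5 beats/chord = 1.2 chords/bar.
B: 2 beats/bar ÷ 6 beats/chord = 1/3 chords/bar.
C: 5 beats/bar ÷ 6 beats/chord = 5/6 chords/bar.
D: 2 beats/bar ÷ 4 beats/chord = 0.5 chords/bar.
Fastest is A at 1.2 chords/bar.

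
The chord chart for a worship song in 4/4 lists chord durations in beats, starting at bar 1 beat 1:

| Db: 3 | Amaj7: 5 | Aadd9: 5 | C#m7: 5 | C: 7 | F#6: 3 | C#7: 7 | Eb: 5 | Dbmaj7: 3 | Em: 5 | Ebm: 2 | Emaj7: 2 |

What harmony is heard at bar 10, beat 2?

Beat 2 of bar 10 is beat (10−1)×4 + 2 = 38 overall.
Running totals: Db ends at 3, Amaj7 ends at 8, Aadd9 ends at 13, C#m7 ends at 18, C ends at 25, F#6 ends at 28, C#7 ends at 35, Eb ends at 40.
Beat 38 falls within Eb.

Eb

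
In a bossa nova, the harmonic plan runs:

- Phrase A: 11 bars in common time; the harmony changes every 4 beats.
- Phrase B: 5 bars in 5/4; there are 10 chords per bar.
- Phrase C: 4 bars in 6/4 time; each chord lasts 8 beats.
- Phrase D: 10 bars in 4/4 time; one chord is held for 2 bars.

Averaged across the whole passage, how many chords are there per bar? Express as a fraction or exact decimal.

2.3 chords per bar

A: 11 bars of 4 beats is 44 beats; at 4 beats each that's 11 chords.
B: 5 bars of 5 beats is 25 beats; at 0.5 beats each that's 50 chords.
C: 4 bars of 6 beats is 24 beats; at 8 beats each that's 3 chords.
D: 10 bars of 4 beats is 40 beats; at 8 beats each that's 5 chords.
Overall: 69 chords over 30 bars → 69/30 = 2.3 chords per bar.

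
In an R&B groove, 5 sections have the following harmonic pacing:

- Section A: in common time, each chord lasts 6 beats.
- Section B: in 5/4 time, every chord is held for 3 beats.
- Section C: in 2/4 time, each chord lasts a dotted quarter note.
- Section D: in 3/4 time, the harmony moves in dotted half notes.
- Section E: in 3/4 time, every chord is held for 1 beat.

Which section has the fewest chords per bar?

A: each chord is 6 beats in 4/4, so 2/3 per bar.
B: each chord is 3 beats in 5/4, so 5/3 per bar.
C: each chord is 1.5 beats in 2/4, so 4/3 per bar.
D: each chord is 3 beats in 3/4, so 1 per bar.
E: each chord is 1 beat in 3/4, so 3 per bar.
Slowest is A at 2/3 chords/bar.

Section A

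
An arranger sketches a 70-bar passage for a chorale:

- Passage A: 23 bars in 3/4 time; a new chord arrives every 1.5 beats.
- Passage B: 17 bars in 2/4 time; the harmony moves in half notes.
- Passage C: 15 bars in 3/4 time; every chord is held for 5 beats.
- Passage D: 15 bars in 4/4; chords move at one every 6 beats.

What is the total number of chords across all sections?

82 chords

A: 23 bars × 3 beats = 69 beats; 1.5 beats/chord → 46 chords.
B: 17 bars × 2 beats = 34 beats; 2 beats/chord → 17 chords.
C: 15 bars × 3 beats = 45 beats; 5 beats/chord → 9 chords.
D: 15 bars × 4 beats = 60 beats; 6 beats/chord → 10 chords.
Total: 46 + 17 + 9 + 10 = 82.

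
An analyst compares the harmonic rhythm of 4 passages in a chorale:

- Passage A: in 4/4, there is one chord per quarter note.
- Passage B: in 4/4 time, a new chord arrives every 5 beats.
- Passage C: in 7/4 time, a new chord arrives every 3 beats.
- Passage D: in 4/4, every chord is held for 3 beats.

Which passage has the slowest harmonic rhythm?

A: each chord is 1 beat in 4/4, so 4 per bar.
B: each chord is 5 beats in 4/4, so 0.8 per bar.
C: each chord is 3 beats in 7/4, so 7/3 per bar.
D: each chord is 3 beats in 4/4, so 4/3 per bar.
Slowest is B at 0.8 chords/bar.

Passage B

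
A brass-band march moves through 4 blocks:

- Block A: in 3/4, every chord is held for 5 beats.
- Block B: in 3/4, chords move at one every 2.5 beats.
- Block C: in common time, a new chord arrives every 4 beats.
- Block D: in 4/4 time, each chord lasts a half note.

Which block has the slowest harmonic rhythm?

A: 3/5 = 0.6 chords/bar.
B: 3/2.5 = 1.2 chords/bar.
C: 4/4 = 1 chord/bar.
D: 4/2 = 2 chords/bar.
Slowest is A at 0.6 chords/bar.

Block A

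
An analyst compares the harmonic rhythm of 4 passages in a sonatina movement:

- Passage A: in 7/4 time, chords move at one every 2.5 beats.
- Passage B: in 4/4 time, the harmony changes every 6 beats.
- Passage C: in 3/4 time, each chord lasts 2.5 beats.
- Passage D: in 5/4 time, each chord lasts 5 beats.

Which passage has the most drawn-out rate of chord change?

Passage B

A: 7 beats/bar ÷ 2.5 beats/chord = 2.8 chords/bar.
B: 4 beats/bar ÷ 6 beats/chord = 2/3 chords/bar.
C: 3 beats/bar ÷ 2.5 beats/chord = 1.2 chords/bar.
D: 5 beats/bar ÷ 5 beats/chord = 1 chord/bar.
Slowest is B at 2/3 chords/bar.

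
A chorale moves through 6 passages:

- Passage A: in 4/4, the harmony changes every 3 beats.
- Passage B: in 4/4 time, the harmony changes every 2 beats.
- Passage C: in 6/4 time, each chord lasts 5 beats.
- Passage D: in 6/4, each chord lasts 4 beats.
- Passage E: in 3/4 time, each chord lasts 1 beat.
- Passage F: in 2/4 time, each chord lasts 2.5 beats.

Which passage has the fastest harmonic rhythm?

Passage E

A: 4 beats/bar ÷ 3 beats/chord = 4/3 chords/bar.
B: 4 beats/bar ÷ 2 beats/chord = 2 chords/bar.
C: 6 beats/bar ÷ 5 beats/chord = 1.2 chords/bar.
D: 6 beats/bar ÷ 4 beats/chord = 1.5 chords/bar.
E: 3 beats/bar ÷ 1 beat/chord = 3 chords/bar.
F: 2 beats/bar ÷ 2.5 beats/chord = 0.8 chords/bar.
Fastest is E at 3 chords/bar.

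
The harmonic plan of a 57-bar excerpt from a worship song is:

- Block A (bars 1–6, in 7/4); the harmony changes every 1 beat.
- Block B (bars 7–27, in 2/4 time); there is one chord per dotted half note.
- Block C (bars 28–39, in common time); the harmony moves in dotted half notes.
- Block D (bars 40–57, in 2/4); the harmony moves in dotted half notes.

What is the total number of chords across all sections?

A: 6 bars × 7 beats = 42 beats; 1 beat/chord → 42 chords.
B: 21 bars × 2 beats = 42 beats; 3 beats/chord → 14 chords.
C: 12 bars × 4 beats = 48 beats; 3 beats/chord → 16 chords.
D: 18 bars × 2 beats = 36 beats; 3 beats/chord → 12 chords.
Total: 42 + 14 + 16 + 12 = 84.

84 chords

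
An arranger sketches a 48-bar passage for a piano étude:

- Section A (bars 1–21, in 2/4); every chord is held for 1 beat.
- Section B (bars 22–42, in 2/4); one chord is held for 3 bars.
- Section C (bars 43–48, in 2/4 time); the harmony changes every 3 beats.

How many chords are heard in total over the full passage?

A: 21 bars × 2 beats = 42 beats; 1 beat/chord → 42 chords.
B: 21 bars × 2 beats = 42 beats; 6 beats/chord → 7 chords.
C: 6 bars × 2 beats = 12 beats; 3 beats/chord → 4 chords.
Total: 42 + 7 + 4 = 53.

53 chords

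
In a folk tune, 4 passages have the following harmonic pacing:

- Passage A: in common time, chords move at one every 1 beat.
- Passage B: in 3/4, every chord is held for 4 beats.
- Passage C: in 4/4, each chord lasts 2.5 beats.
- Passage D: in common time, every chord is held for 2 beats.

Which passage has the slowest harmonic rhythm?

A: 4/1 = 4 chords/bar.
B: 3/4 = 0.75 chords/bar.
C: 4/2.5 = 1.6 chords/bar.
D: 4/2 = 2 chords/bar.
Slowest is B at 0.75 chords/bar.

Passage B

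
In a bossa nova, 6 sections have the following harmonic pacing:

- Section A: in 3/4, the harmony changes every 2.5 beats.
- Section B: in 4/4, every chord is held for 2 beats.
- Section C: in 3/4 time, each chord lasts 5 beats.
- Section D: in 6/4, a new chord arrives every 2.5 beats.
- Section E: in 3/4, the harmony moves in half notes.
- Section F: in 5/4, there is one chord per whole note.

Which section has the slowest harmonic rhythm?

Section C

A: 3 beats/bar ÷ 2.5 beats/chord = 1.2 chords/bar.
B: 4 beats/bar ÷ 2 beats/chord = 2 chords/bar.
C: 3 beats/bar ÷ 5 beats/chord = 0.6 chords/bar.
D: 6 beats/bar ÷ 2.5 beats/chord = 2.4 chords/bar.
E: 3 beats/bar ÷ 2 beats/chord = 1.5 chords/bar.
F: 5 beats/bar ÷ 4 beats/chord = 1.25 chords/bar.
Slowest is C at 0.6 chords/bar.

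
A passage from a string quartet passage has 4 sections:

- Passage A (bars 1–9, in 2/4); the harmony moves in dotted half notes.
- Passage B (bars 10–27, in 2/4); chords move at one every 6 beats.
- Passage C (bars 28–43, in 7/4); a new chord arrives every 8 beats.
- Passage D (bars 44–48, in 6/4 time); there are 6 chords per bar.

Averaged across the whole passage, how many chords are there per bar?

7/6 chords per bar

A: 9 × 2 = 18 beats ÷ 3 = 6 chords.
B: 18 × 2 = 36 beats ÷ 6 = 6 chords.
C: 16 × 7 = 112 beats ÷ 8 = 14 chords.
D: 5 × 6 = 30 beats ÷ 1 = 30 chords.
Overall: 56 chords over 48 bars → 56/48 = 7/6 chords per bar.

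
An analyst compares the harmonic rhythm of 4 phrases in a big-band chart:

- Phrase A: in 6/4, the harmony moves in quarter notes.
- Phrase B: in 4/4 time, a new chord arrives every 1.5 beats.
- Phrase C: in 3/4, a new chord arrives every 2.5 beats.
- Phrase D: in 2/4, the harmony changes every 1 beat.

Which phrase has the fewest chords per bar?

A: 6 beats/bar ÷ 1 beat/chord = 6 chords/bar.
B: 4 beats/bar ÷ 1.5 beats/chord = 8/3 chords/bar.
C: 3 beats/bar ÷ 2.5 beats/chord = 1.2 chords/bar.
D: 2 beats/bar ÷ 1 beat/chord = 2 chords/bar.
Slowest is C at 1.2 chords/bar.

Phrase C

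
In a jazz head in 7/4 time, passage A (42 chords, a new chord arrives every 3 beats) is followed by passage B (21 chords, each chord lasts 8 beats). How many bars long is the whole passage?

42 bars

A: 42 × 3 = 126 beats = 18 bars.
B: 21 × 8 = 168 beats = 24 bars.
Total: 18 + 24 = 42 bars.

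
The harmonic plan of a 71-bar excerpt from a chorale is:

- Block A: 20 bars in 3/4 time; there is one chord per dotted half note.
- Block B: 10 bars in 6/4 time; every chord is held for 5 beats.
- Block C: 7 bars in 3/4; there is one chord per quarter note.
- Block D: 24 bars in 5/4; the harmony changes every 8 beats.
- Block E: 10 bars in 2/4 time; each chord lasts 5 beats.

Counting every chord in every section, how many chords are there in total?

72 chords

A has 60 beats and chords last 3 each, so 20 chords.
B has 60 beats and chords last 5 each, so 12 chords.
C has 21 beats and chords last 1 each, so 21 chords.
D has 120 beats and chords last 8 each, so 15 chords.
E has 20 beats and chords last 5 each, so 4 chords.
Total: 20 + 12 + 21 + 15 + 4 = 72.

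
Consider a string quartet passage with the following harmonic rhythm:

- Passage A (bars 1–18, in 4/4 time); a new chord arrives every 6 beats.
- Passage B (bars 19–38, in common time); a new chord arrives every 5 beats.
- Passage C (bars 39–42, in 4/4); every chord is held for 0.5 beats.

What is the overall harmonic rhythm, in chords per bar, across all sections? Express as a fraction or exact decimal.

A: 18 bars of 4 beats is 72 beats; at 6 beats each that's 12 chords.
B: 20 bars of 4 beats is 80 beats; at 5 beats each that's 16 chords.
C: 4 bars of 4 beats is 16 beats; at 0.5 beats each that's 32 chords.
Overall: 60 chords over 42 bars → 60/42 = 10/7 chords per bar.

10/7 chords per bar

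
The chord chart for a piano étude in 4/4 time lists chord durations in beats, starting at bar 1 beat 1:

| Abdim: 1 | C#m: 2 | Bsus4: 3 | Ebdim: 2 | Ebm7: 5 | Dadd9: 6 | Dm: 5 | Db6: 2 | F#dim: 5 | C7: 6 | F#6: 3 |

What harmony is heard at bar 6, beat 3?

Beat 3 of bar 6 is beat (6−1)×4 + 3 = 23 overall.
Running totals: Abdim ends at 1, C#m ends at 3, Bsus4 ends at 6, Ebdim ends at 8, Ebm7 ends at 13, Dadd9 ends at 19, Dm ends at 24.
Beat 23 falls within Dm.

Dm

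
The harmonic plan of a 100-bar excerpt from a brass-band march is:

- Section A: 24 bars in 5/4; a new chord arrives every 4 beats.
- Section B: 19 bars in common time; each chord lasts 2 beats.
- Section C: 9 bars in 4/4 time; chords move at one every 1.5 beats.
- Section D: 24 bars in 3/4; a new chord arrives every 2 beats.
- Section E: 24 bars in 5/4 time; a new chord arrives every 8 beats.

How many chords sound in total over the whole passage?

A has 120 beats and chords last 4 each, so 30 chords.
B has 76 beats and chords last 2 each, so 38 chords.
C has 36 beats and chords last 1.5 each, so 24 chords.
D has 72 beats and chords last 2 each, so 36 chords.
E has 120 beats and chords last 8 each, so 15 chords.
Total: 30 + 38 + 24 + 36 + 15 = 143.

143 chords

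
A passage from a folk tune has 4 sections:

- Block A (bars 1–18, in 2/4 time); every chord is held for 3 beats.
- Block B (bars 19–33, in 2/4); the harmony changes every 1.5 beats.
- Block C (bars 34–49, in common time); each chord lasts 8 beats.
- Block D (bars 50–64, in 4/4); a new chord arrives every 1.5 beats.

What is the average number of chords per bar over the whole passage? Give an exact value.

A: 18 bars of 2 beats is 36 beats; at 3 beats each that's 12 chords.
B: 15 bars of 2 beats is 30 beats; at 1.5 beats each that's 20 chords.
C: 16 bars of 4 beats is 64 beats; at 8 beats each that's 8 chords.
D: 15 bars of 4 beats is 60 beats; at 1.5 beats each that's 40 chords.
Overall: 80 chords over 64 bars → 80/64 = 1.25 chords per bar.

1.25 chords per bar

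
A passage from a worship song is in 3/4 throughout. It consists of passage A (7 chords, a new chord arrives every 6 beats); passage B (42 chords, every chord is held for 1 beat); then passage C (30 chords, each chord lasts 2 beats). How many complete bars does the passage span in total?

48 bars

A: 7 × 6 = 42 beats = 14 bars.
B: 42 × 1 = 42 beats = 14 bars.
C: 30 × 2 = 60 beats = 20 bars.
Total: 14 + 14 + 20 = 48 bars.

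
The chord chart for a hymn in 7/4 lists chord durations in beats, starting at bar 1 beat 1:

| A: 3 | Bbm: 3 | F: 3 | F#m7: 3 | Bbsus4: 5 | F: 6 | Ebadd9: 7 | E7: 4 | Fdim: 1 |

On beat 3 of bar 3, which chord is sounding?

Beat 3 of bar 3 is beat (3−1)×7 + 3 = 17 overall.
Running totals: A ends at 3, Bbm ends at 6, F ends at 9, F#m7 ends at 12, Bbsus4 ends at 17.
Beat 17 falls within Bbsus4.

Bbsus4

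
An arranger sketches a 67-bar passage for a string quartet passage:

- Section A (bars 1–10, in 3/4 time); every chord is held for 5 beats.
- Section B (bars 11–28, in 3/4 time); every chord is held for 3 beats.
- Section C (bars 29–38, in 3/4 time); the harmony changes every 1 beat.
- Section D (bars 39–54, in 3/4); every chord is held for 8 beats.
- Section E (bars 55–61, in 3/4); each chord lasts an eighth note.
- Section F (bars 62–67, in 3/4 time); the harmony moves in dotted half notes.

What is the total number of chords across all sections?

108 chords

A: 10 bars × 3 beats = 30 beats; 5 beats/chord → 6 chords.
B: 18 bars × 3 beats = 54 beats; 3 beats/chord → 18 chords.
C: 10 bars × 3 beats = 30 beats; 1 beat/chord → 30 chords.
D: 16 bars × 3 beats = 48 beats; 8 beats/chord → 6 chords.
E: 7 bars × 3 beats = 21 beats; 0.5 beats/chord → 42 chords.
F: 6 bars × 3 beats = 18 beats; 3 beats/chord → 6 chords.
Total: 6 + 18 + 30 + 6 + 42 + 6 = 108.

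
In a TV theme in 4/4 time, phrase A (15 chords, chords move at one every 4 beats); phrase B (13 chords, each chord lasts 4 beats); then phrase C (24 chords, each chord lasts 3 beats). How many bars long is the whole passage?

46 bars

A: 15 × 4 = 60 beats = 15 bars.
B: 13 × 4 = 52 beats = 13 bars.
C: 24 × 3 = 72 beats = 18 bars.
Total: 15 + 13 + 18 = 46 bars.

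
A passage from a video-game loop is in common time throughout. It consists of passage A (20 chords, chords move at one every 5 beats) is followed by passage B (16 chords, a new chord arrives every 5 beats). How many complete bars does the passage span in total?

45 bars

A: 20 × 5 = 100 beats = 25 bars.
B: 16 × 5 = 80 beats = 20 bars.
Total: 25 + 20 = 45 bars.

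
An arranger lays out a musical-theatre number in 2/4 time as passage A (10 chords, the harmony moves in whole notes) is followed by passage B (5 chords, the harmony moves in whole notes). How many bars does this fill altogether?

A: 10 × 4 = 40 beats = 20 bars.
B: 5 × 4 = 20 beats = 10 bars.
Total: 20 + 10 = 30 bars.

30 bars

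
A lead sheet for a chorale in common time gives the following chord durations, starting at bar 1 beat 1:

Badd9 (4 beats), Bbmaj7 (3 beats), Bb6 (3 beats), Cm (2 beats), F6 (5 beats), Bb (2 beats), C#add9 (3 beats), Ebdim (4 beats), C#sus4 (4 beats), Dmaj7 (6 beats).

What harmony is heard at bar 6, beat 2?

C#add9

Beat 2 of bar 6 is beat (6−1)×4 + 2 = 22 overall.
Running totals: Badd9 ends at 4, Bbmaj7 ends at 7, Bb6 ends at 10, Cm ends at 12, F6 ends at 17, Bb ends at 19, C#add9 ends at 22.
Beat 22 falls within C#add9.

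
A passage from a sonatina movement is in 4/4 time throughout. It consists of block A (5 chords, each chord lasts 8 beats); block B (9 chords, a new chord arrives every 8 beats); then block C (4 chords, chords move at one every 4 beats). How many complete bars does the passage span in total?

A: 5 × 8 = 40 beats = 10 bars.
B: 9 × 8 = 72 beats = 18 bars.
C: 4 × 4 = 16 beats = 4 bars.
Total: 10 + 18 + 4 = 32 bars.

32 bars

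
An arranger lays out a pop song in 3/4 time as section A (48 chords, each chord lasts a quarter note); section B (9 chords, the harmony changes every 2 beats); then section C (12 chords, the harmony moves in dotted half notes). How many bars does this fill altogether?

34 bars

A: 48 × 1 = 48 beats = 16 bars.
B: 9 × 2 = 18 beats = 6 bars.
C: 12 × 3 = 36 beats = 12 bars.
Total: 16 + 6 + 12 = 34 bars.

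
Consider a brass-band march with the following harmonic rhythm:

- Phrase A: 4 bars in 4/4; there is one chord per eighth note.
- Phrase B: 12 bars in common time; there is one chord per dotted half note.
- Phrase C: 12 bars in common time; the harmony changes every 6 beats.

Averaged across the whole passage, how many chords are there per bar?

2 chords per bar

A: 4 × 4 = 16 beats ÷ 0.5 = 32 chords.
B: 12 × 4 = 48 beats ÷ 3 = 16 chords.
C: 12 × 4 = 48 beats ÷ 6 = 8 chords.
Overall: 56 chords over 28 bars → 56/28 = 2 chords per bar.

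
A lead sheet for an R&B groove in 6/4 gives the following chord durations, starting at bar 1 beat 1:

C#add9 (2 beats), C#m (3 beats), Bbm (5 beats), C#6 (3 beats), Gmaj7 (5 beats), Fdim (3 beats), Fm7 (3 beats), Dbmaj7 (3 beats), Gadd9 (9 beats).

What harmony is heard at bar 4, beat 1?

Beat 1 of bar 4 is beat (4−1)×6 + 1 = 19 overall.
Running totals: C#add9 ends at 2, C#m ends at 5, Bbm ends at 10, C#6 ends at 13, Gmaj7 ends at 18, Fdim ends at 21.
Beat 19 falls within Fdim.

Fdim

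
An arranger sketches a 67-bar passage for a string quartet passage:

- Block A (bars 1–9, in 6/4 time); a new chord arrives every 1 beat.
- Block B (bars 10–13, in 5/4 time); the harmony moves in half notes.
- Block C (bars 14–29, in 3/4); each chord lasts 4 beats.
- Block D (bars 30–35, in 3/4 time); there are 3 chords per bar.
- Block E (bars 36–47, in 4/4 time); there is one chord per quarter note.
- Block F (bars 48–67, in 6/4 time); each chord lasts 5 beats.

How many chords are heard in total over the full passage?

A: 9·6 = 54 beats, 54/1 = 54 chords.
B: 4·5 = 20 beats, 20/2 = 10 chords.
C: 16·3 = 48 beats, 48/4 = 12 chords.
D: 6·3 = 18 beats, 18/1 = 18 chords.
E: 12·4 = 48 beats, 48/1 = 48 chords.
F: 20·6 = 120 beats, 120/5 = 24 chords.
Total: 54 + 10 + 12 + 18 + 48 + 24 = 166.

166 chords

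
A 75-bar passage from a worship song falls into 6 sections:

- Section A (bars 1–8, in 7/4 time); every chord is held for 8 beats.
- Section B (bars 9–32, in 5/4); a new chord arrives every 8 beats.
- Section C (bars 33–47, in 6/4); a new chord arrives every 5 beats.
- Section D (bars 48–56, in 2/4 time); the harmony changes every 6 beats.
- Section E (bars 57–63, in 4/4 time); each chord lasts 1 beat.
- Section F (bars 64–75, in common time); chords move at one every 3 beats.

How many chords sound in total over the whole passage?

87 chords

A has 56 beats and chords last 8 each, so 7 chords.
B has 120 beats and chords last 8 each, so 15 chords.
C has 90 beats and chords last 5 each, so 18 chords.
D has 18 beats and chords last 6 each, so 3 chords.
E has 28 beats and chords last 1 each, so 28 chords.
F has 48 beats and chords last 3 each, so 16 chords.
Total: 7 + 15 + 18 + 3 + 28 + 16 = 87.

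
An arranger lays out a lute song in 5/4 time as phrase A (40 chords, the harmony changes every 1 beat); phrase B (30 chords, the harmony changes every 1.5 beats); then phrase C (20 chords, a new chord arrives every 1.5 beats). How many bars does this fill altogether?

A: 40 × 1 = 40 beats = 8 bars.
B: 30 × 1.5 = 45 beats = 9 bars.
C: 20 × 1.5 = 30 beats = 6 bars.
Total: 8 + 9 + 6 = 23 bars.

23 bars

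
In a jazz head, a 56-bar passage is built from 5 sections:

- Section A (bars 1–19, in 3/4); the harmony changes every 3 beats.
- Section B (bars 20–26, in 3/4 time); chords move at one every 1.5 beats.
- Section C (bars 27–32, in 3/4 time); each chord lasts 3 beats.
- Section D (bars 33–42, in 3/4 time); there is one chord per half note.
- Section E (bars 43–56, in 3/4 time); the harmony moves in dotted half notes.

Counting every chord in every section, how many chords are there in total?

A: 19 bars × 3 beats = 57 beats; 3 beats/chord → 19 chords.
B: 7 bars × 3 beats = 21 beats; 1.5 beats/chord → 14 chords.
C: 6 bars × 3 beats = 18 beats; 3 beats/chord → 6 chords.
D: 10 bars × 3 beats = 30 beats; 2 beats/chord → 15 chords.
E: 14 bars × 3 beats = 42 beats; 3 beats/chord → 14 chords.
Total: 19 + 14 + 6 + 15 + 14 = 68.

68 chords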